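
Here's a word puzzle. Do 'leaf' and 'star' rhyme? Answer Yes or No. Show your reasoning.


Rime (stressed vowel + following sounds) of 'leaf': -eaf = /iːf/
Rime of 'star': -ar = /ɑːr/
/iːf/ and /ɑːr/ are different ending sounds, so the words do not rhyme.

No


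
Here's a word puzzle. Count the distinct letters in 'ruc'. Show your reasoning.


Unique letters in 'ruc': {c, r, u} = 3 distinct letters.

3


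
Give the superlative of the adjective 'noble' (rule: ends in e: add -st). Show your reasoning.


Apply superlative formation (ends in e: add -st): 'noble' -> 'noblest'.

noblest


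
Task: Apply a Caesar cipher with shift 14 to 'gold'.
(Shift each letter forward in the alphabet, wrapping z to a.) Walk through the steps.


Shift each letter by 14: g -> u, o -> c, l -> z, d -> r. Result: 'uczr'.

uczr


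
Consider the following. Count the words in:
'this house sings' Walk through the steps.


Split into words: this | house | sings = 3 words.

3


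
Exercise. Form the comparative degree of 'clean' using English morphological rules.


Apply comparative formation (add -er): 'clean' -> 'cleaner'.

cleaner


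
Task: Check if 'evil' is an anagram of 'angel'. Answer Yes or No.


Sorted letters of 'evil': 'eilv'
Sorted letters of 'angel': 'aegln'
They do not match.

No


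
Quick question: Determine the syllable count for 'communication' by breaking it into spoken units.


Break 'communication' into syllables: com-mu-ni-ca-tion -> com | mu | ni | ca | tion = 5 syllables

5 syllables


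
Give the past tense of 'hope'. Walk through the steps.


Apply rule: Add -d (word ends in -e). 'hope' becomes 'hoped'.

hoped


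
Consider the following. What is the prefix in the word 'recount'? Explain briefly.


The word 'recount' = 're' (prefix) + 'count' (root). The prefix is 're'.

re


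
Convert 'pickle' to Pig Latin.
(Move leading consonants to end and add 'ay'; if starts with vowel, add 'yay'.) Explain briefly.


'pickle': move consonant cluster 'p' to end and add 'ay': 'icklepay'.

icklepay


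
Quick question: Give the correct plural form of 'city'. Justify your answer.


Apply rule: Change -y to -ies (consonant + y). 'city' becomes 'cities'.

cities


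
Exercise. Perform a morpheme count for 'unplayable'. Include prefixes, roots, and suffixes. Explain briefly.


Decomposition: un- (prefix) + play (root) + -able (suffix) = 3 morpheme(s)

3 morphemes


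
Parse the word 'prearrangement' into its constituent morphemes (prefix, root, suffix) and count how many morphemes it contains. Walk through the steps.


Step 1: Identify prefix: 'pre' (meaning: before)
Step 2: Identify root: 'arrange'
Step 3: Identify suffix(es): 'ment'
Decomposition: pre- (prefix: before) + arrange (root) + -ment (suffix: action/result)
Total morphemes: 3

3 morphemes (pre- (prefix: before) + arrange (root) + -ment (suffix: action/result))


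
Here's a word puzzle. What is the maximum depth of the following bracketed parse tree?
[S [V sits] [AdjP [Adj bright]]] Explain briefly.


Count bracket nesting levels:
'[' at pos 0: depth = 1
'[' at pos 3: depth = 2
'[' at pos 12: depth = 2
'[' at pos 18: depth = 3
Maximum depth reached: 3

3


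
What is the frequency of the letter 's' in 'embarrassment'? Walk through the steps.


Letter 's' in 'embarrassment': found at position(s) 8, 9 = 2 occurrence(s).

2


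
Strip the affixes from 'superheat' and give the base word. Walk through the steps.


Remove prefix 'super' from 'superheat' to get root 'heat'.

heat


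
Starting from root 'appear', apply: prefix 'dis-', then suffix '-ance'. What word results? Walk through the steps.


Step 1: Add prefix 'dis-' to 'appear' = 'disappear'
Step 2: Add suffix '-ance' to 'disappear' = 'disappearance'

disappearance


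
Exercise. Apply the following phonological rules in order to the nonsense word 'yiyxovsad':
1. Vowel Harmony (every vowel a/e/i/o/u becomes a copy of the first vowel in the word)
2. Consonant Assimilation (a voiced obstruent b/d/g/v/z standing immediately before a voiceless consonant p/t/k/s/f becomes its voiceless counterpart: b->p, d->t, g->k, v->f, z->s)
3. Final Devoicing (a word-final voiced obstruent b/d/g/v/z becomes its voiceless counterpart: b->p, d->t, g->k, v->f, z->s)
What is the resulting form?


Starting form: 'yiyxovsad'
Rule 1: Vowel Harmony: all vowels become 'i' (matching first vowel). 'yiyxovsad' -> 'yiyxivsid'
Rule 2: Consonant Assimilation: voiced obstruent before voiceless consonant becomes voiceless ('vs' -> 'fs'). 'yiyxivsid' -> 'yiyxifsid'
Rule 3: Final Devoicing: word-final voiced obstruent 'd' becomes voiceless 't'. 'yiyxifsid' -> 'yiyxifsit'
Final form: 'yiyxifsit'

yiyxifsit


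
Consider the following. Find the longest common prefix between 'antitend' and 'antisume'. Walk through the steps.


Compare from the start: 4 characters match: 'anti'. Mismatch at position 5: 't' vs 's'.

anti


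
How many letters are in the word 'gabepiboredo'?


Spell out 'gabepiboredo' and number each letter: g(1), a(2), b(3), e(4), p(5), i(6), b(7), o(8), r(9), e(10), d(11), o(12). Total: 12 letters.

12


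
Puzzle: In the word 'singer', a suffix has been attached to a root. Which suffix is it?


The word 'singer' = 'sing' (root) + '-er' (suffix). The suffix is '-er'.

er


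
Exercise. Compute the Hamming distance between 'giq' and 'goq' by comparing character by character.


Alignment:
Position 1: 'g' vs 'g' = match
Position 2: 'i' vs 'o' = DIFFER
Position 3: 'q' vs 'q' = match
Total differences: 1

1


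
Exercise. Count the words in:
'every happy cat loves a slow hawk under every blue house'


Split into words: every | happy | cat | loves | a | slow | hawk | under | every | blue | house = 11 words.

11


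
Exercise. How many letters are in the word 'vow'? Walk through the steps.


Spell out 'vow' and number each letter: v(1), o(2), w(3). Total: 3 letters.

3


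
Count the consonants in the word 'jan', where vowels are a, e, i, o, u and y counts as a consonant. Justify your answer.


Consonants in 'jan': j, n = 2 consonants.

2


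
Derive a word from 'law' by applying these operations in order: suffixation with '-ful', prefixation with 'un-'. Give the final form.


Step 1: Add suffix '-ful' to 'law' = 'lawful'
Step 2: Add prefix 'un-' to 'lawful' = 'unlawful'

unlawful


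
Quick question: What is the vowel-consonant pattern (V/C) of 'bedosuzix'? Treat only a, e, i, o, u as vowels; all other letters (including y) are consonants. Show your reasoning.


Letter mapping: b = C, e = V, d = C, o = V, s = C, u = V, z = C, i = V, x = C.

CVCVCVCVC


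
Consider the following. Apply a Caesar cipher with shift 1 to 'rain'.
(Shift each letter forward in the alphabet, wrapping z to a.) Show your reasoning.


Shift each letter by 1: r -> s, a -> b, i -> j, n -> o. Result: 'sbjo'.

sbjo


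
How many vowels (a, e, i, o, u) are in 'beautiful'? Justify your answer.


Vowels in 'beautiful': e, a, u, i, u = 5 vowels.

5


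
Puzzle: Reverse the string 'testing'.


Reverse 'testing' character by character: 'gnitset'.

gnitset


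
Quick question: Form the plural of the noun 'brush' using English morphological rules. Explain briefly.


Apply rule: Add -es (sibilant/fricative ending). 'brush' becomes 'brushes'.

brushes


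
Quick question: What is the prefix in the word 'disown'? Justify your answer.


The word 'disown' = 'dis' (prefix) + 'own' (root). The prefix is 'dis'.

dis


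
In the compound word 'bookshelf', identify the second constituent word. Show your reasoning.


Split 'bookshelf' into 'book' + 'shelf'. The second part is 'shelf'.

shelf


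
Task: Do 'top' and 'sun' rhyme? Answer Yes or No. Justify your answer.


Rime (stressed vowel + following sounds) of 'top': -op = /ɒp/
Rime of 'sun': -un = /ʌn/
/ɒp/ and /ʌn/ are different ending sounds, so the words do not rhyme.

No


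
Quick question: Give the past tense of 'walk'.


Apply rule: Add -ed. 'walk' becomes 'walked'.

walked


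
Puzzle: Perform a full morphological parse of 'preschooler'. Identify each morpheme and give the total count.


Step 1: Identify prefix: 'pre' (meaning: before)
Step 2: Identify root: 'school'
Step 3: Identify suffix(es): 'er'
Decomposition: pre- (prefix: before) + school (root) + -er (suffix: one who)
Total morphemes: 3

3 morphemes (pre- (prefix: before) + school (root) + -er (suffix: one who))


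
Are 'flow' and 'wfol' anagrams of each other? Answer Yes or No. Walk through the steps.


Sorted letters of 'flow': 'flow'
Sorted letters of 'wfol': 'flow'
They match.

Yes


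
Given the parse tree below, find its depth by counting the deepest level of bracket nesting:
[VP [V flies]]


Count bracket nesting levels:
'[' at pos 0: depth = 1
'[' at pos 4: depth = 2
Maximum depth reached: 2

2


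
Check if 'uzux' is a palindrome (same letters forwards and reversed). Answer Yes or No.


Forward: 'uzux'
Reversed: 'xuzu'
They differ.

No


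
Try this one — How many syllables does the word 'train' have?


Break 'train' into syllables: train -> train = 1 syllable

1 syllable


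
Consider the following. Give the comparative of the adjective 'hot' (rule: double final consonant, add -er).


Apply comparative formation (double final consonant, add -er): 'hot' -> 'hotter'.

hotter


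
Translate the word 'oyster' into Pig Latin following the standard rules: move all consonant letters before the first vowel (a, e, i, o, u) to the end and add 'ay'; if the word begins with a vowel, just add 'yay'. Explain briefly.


'oyster' starts with a vowel, so add 'yay': 'oysteryay'.

oysteryay


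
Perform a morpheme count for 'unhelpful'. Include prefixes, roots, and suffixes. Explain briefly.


Decomposition: un- (prefix) + help (root) + -ful (suffix) = 3 morpheme(s)

3 morphemes


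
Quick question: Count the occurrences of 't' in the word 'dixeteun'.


Letter 't' in 'dixeteun': found at position(s) 5 = 1 occurrence(s).

1


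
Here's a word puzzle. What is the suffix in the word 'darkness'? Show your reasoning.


The word 'darkness' = 'dark' (root) + '-ness' (suffix). The suffix is '-ness'.

ness


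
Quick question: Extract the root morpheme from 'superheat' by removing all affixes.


Remove prefix 'super' from 'superheat' to get root 'heat'.

heat


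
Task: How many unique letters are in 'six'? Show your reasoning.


Unique letters in 'six': {i, s, x} = 3 distinct letters.

3


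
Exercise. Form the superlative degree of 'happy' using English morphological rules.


Apply superlative formation (consonant + y: change y to i, add -est): 'happy' -> 'happiest'.

happiest


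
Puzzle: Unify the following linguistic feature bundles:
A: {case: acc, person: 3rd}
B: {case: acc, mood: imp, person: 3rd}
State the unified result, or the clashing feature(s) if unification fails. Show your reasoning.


Compare features:
case: A=acc vs B=acc -> unified: acc
mood: A=_ vs B=imp -> unified: imp
person: A=3rd vs B=3rd -> unified: 3rd
No clashes found.

Unified: {case: acc, mood: imp, person: 3rd}


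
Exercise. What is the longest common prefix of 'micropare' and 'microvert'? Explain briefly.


Compare from the start: 5 characters match: 'micro'. Mismatch at position 6: 'p' vs 'v'.

micro


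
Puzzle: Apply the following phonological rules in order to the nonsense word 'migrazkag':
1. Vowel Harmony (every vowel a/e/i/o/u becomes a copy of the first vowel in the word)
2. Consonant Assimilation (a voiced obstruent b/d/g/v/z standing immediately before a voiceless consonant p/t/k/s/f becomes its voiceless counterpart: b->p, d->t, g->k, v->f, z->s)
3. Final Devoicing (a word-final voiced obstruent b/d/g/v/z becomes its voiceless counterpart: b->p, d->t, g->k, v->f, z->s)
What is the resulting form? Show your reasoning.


Starting form: 'migrazkag'
Rule 1: Vowel Harmony: all vowels become 'i' (matching first vowel). 'migrazkag' -> 'migrizkig'
Rule 2: Consonant Assimilation: voiced obstruent before voiceless consonant becomes voiceless ('zk' -> 'sk'). 'migrizkig' -> 'migriskig'
Rule 3: Final Devoicing: word-final voiced obstruent 'g' becomes voiceless 'k'. 'migriskig' -> 'migriskik'
Final form: 'migriskik'

migriskik


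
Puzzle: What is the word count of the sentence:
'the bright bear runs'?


Split into words: the | bright | bear | runs = 4 words.

4


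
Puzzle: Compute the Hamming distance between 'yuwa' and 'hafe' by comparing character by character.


Alignment:
Position 1: 'y' vs 'h' = DIFFER
Position 2: 'u' vs 'a' = DIFFER
Position 3: 'w' vs 'f' = DIFFER
Position 4: 'a' vs 'e' = DIFFER
Total differences: 4

4


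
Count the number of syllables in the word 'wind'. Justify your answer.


Break 'wind' into syllables: wind -> wind = 1 syllable

1 syllable


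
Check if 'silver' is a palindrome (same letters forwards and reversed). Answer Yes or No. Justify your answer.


Forward: 'silver'
Reversed: 'revlis'
They differ.

No


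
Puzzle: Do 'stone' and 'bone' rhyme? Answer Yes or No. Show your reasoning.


Rime (stressed vowel + following sounds) of 'stone': -one = /oʊn/
Rime of 'bone': -one = /oʊn/
/oʊn/ and /oʊn/ are the same ending sound, so the words rhyme.

Yes


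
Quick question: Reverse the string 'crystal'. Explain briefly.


Reverse 'crystal' character by character: 'latsyrc'.

latsyrc


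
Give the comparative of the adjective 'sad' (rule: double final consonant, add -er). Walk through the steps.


Apply comparative formation (double final consonant, add -er): 'sad' -> 'sadder'.

sadder


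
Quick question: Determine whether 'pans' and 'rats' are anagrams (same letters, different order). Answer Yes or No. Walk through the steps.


Sorted letters of 'pans': 'anps'
Sorted letters of 'rats': 'arst'
They do not match.

No


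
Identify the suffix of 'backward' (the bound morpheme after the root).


The word 'backward' = 'back' (root) + '-ward' (suffix). The suffix is '-ward'.

ward


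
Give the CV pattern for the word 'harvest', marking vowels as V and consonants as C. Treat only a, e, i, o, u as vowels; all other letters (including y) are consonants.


Letter mapping: h = C, a = V, r = C, v = C, e = V, s = C, t = C.

CVCCVCC


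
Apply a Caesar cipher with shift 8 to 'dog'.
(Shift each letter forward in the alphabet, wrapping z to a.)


Shift each letter by 8: d -> l, o -> w, g -> o. Result: 'lwo'.

lwo


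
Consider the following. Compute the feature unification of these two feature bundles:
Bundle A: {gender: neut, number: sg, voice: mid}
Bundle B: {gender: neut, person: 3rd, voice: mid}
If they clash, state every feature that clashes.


Compare features:
gender: A=neut vs B=neut -> unified: neut
number: A=sg vs B=_ -> unified: sg
person: A=_ vs B=3rd -> unified: 3rd
voice: A=mid vs B=mid -> unified: mid
No clashes found.

Unified: {gender: neut, number: sg, person: 3rd, voice: mid}


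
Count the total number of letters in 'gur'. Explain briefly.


Spell out 'gur' and number each letter: g(1), u(2), r(3). Total: 3 letters.

3


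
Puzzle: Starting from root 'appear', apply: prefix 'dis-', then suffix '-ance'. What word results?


Step 1: Add prefix 'dis-' to 'appear' = 'disappear'
Step 2: Add suffix '-ance' to 'disappear' = 'disappearance'

disappearance


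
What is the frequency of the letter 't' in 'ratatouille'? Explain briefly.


Letter 't' in 'ratatouille': found at position(s) 3, 5 = 2 occurrence(s).

2


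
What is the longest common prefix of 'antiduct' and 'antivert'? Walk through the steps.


Compare from the start: 4 characters match: 'anti'. Mismatch at position 5: 'd' vs 'v'.

anti


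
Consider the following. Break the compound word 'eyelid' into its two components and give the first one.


Split 'eyelid' into 'eye' + 'lid'. The first part is 'eye'.

eye


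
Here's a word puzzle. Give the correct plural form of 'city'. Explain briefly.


Apply rule: Change -y to -ies (consonant + y). 'city' becomes 'cities'.

cities


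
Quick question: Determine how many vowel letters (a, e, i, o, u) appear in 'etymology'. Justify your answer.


Vowels in 'etymology': e, o, o = 3 vowels.

3


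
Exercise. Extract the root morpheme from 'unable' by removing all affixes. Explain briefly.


Remove prefix 'un' from 'unable' to get root 'able'.

able


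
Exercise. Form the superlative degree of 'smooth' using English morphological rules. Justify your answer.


Apply superlative formation (add -est): 'smooth' -> 'smoothest'.

smoothest


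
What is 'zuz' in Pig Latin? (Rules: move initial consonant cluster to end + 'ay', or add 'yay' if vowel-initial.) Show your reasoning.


'zuz': move consonant cluster 'z' to end and add 'ay': 'uzzay'.

uzzay


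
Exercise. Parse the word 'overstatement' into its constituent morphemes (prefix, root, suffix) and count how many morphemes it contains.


Step 1: Identify prefix: 'over' (meaning: excessively)
Step 2: Identify root: 'state'
Step 3: Identify suffix(es): 'ment'
Decomposition: over- (prefix: excessively) + state (root) + -ment (suffix: action/result)
Total morphemes: 3

3 morphemes (over- (prefix: excessively) + state (root) + -ment (suffix: action/result))


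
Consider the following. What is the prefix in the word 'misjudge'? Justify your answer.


The word 'misjudge' = 'mis' (prefix) + 'judge' (root). The prefix is 'mis'.

mis


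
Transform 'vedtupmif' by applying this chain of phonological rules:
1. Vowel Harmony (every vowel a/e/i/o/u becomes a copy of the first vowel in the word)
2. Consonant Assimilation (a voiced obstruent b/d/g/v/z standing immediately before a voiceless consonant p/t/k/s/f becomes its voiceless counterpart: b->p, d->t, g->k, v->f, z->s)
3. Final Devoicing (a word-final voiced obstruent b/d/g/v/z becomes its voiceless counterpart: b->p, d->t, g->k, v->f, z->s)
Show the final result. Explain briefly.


Starting form: 'vedtupmif'
Rule 1: Vowel Harmony: all vowels become 'e' (matching first vowel). 'vedtupmif' -> 'vedtepmef'
Rule 2: Consonant Assimilation: voiced obstruent before voiceless consonant becomes voiceless ('dt' -> 'tt'). 'vedtepmef' -> 'vettepmef'
Rule 3: Final Devoicing: final consonant 'f' is not one of the voiced obstruents b/d/g/v/z. No change.
Final form: 'vettepmef'

vettepmef


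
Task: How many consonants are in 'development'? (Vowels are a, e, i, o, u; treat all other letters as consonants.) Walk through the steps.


Consonants in 'development': d, v, l, p, m, n, t = 7 consonants.

7


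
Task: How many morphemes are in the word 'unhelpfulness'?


Decomposition: un- (prefix) + help (root) + -ful (suffix) + -ness (suffix) = 4 morpheme(s)

4 morphemes


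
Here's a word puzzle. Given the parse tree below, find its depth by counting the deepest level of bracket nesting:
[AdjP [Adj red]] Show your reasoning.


Count bracket nesting levels:
'[' at pos 0: depth = 1
'[' at pos 6: depth = 2
Maximum depth reached: 2

2


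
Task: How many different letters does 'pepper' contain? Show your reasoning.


Unique letters in 'pepper': {e, p, r} = 3 distinct letters.

3


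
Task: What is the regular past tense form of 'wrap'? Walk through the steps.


Apply rule: Double final consonant and add -ed. 'wrap' becomes 'wrapped'.

wrapped


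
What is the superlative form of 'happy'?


Apply superlative formation (consonant + y: change y to i, add -est): 'happy' -> 'happiest'.

happiest


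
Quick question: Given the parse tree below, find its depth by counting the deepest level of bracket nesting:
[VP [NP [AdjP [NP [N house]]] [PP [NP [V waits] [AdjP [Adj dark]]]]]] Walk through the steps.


Count bracket nesting levels:
'[' at pos 0: depth = 1
'[' at pos 4: depth = 2
'[' at pos 8: depth = 3
'[' at pos 14: depth = 4
'[' at pos 18: depth = 5
'[' at pos 30: depth = 3
'[' at pos 34: depth = 4
'[' at pos 38: depth = 5
'[' at pos 48: depth = 5
'[' at pos 54: depth = 6
Maximum depth reached: 6

6


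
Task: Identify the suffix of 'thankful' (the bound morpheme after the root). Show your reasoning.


The word 'thankful' = 'thank' (root) + '-ful' (suffix). The suffix is '-ful'.

ful


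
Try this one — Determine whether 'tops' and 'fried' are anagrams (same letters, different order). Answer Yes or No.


Sorted letters of 'tops': 'opst'
Sorted letters of 'fried': 'defir'
They do not match.

No


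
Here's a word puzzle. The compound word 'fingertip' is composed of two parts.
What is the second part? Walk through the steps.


Split 'fingertip' into 'finger' + 'tip'. The second part is 'tip'.

tip


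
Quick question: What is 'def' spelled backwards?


Reverse 'def' character by character: 'fed'.

fed


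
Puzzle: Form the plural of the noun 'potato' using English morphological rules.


Apply rule: Add -es (consonant + o). 'potato' becomes 'potatoes'.

potatoes


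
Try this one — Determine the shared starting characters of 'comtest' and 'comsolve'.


Compare from the start: 3 characters match: 'com'. Mismatch at position 4: 't' vs 's'.

com


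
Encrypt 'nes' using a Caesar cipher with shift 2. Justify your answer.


Shift each letter by 2: n -> p, e -> g, s -> u. Result: 'pgu'.

pgu


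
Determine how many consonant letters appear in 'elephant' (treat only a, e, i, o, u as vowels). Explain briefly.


Consonants in 'elephant': l, p, h, n, t = 5 consonants.

5


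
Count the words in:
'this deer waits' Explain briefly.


Split into words: this | deer | waits = 3 words.

3


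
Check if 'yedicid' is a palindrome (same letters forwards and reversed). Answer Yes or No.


Forward: 'yedicid'
Reversed: 'dicidey'
They differ.

No


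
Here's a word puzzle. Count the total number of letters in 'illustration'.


Spell out 'illustration' and number each letter: i(1), l(2), l(3), u(4), s(5), t(6), r(7), a(8), t(9), i(10), o(11), n(12). Total: 12 letters.

12


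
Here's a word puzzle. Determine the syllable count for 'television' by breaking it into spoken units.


Break 'television' into syllables: tel-e-vi-sion -> tel | e | vi | sion = 4 syllables

4 syllables


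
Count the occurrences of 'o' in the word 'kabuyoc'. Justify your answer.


Letter 'o' in 'kabuyoc': found at position(s) 6 = 1 occurrence(s).

1


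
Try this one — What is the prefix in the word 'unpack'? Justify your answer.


The word 'unpack' = 'un' (prefix) + 'pack' (root). The prefix is 'un'.

un


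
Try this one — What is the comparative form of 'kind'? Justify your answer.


Apply comparative formation (add -er): 'kind' -> 'kinder'.

kinder


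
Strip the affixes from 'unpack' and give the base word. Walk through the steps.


Remove prefix 'un' from 'unpack' to get root 'pack'.

pack


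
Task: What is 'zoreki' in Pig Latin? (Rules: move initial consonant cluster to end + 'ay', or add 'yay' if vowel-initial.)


'zoreki': move consonant cluster 'z' to end and add 'ay': 'orekizay'.

orekizay


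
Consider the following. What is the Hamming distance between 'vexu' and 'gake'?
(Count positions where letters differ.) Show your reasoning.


Alignment:
Position 1: 'v' vs 'g' = DIFFER
Position 2: 'e' vs 'a' = DIFFER
Position 3: 'x' vs 'k' = DIFFER
Position 4: 'u' vs 'e' = DIFFER
Total differences: 4

4


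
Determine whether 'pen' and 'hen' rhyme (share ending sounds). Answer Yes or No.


Rime (stressed vowel + following sounds) of 'pen': -en = /ɛn/
Rime of 'hen': -en = /ɛn/
/ɛn/ and /ɛn/ are the same ending sound, so the words rhyme.

Yes


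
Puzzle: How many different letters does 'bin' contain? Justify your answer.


Unique letters in 'bin': {b, i, n} = 3 distinct letters.

3


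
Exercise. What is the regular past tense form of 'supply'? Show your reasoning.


Apply rule: Change -y to -ied. 'supply' becomes 'supplied'.

supplied


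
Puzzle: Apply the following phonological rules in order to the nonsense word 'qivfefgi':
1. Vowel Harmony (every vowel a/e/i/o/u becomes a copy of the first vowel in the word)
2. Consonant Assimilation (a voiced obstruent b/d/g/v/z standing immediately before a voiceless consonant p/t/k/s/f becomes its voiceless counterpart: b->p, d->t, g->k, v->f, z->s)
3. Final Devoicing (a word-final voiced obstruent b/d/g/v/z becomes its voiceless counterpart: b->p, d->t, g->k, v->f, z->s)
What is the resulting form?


Starting form: 'qivfefgi'
Rule 1: Vowel Harmony: all vowels become 'i' (matching first vowel). 'qivfefgi' -> 'qivfifgi'
Rule 2: Consonant Assimilation: voiced obstruent before voiceless consonant becomes voiceless ('vf' -> 'ff'). 'qivfifgi' -> 'qiffifgi'
Rule 3: Final Devoicing: the word ends in the vowel 'i', not a consonant. No change.
Final form: 'qiffifgi'

qiffifgi


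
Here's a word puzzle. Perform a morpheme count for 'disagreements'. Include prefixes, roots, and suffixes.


Decomposition: dis- (prefix) + agree (root) + -ment (suffix) + -s (plural) = 4 morpheme(s)

4 morphemes


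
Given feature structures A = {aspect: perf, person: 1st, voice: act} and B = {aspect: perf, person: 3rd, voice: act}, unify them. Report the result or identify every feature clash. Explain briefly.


Compare features:
aspect: A=perf vs B=perf -> unified: perf
person: A=1st vs B=3rd -> CLASH
voice: A=act vs B=act -> unified: act
Clash detected on feature 'person' (1st vs 3rd); unification fails.

CLASH on 'person' (1st vs 3rd)


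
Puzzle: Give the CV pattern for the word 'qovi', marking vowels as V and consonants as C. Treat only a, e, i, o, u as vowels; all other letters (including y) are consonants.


Letter mapping: q = C, o = V, v = C, i = V.

CVCV


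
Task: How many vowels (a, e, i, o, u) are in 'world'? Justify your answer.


Vowels in 'world': o = 1 vowels.

1


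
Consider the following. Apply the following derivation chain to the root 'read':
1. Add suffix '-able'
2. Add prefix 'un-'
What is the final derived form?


Step 1: Add suffix '-able' to 'read' = 'readable'
Step 2: Add prefix 'un-' to 'readable' = 'unreadable'

unreadable


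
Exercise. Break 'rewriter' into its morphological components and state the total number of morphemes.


Step 1: Identify prefix: 're' (meaning: again)
Step 2: Identify root: 'write'
Step 3: Identify suffix(es): 'er'
Decomposition: re- (prefix: again) + write (root) + -er (suffix: one who)
Total morphemes: 3

3 morphemes (re- (prefix: again) + write (root) + -er (suffix: one who))


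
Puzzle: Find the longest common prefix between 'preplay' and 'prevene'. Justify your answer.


Compare from the start: 3 characters match: 'pre'. Mismatch at position 4: 'p' vs 'v'.

pre


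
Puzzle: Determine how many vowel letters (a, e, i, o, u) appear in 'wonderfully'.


Vowels in 'wonderfully': o, e, u = 3 vowels.

3


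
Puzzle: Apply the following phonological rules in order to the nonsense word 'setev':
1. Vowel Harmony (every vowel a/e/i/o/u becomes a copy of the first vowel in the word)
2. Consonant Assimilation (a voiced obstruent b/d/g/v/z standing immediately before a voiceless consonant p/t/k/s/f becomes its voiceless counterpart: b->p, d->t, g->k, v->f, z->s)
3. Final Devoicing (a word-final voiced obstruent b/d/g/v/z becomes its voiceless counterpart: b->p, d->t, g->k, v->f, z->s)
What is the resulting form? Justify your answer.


Starting form: 'setev'
Rule 1: Vowel Harmony: all vowels already match. No change.
Rule 2: Consonant Assimilation: no voiced obstruent (b/d/g/v/z) stands immediately before a voiceless consonant (p/t/k/s/f). No change.
Rule 3: Final Devoicing: word-final voiced obstruent 'v' becomes voiceless 'f'. 'setev' -> 'setef'
Final form: 'setef'

setef


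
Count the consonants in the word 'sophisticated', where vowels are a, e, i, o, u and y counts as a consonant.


Consonants in 'sophisticated': s, p, h, s, t, c, t, d = 8 consonants.

8


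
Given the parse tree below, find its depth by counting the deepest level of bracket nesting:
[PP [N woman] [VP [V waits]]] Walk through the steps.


Count bracket nesting levels:
'[' at pos 0: depth = 1
'[' at pos 4: depth = 2
'[' at pos 14: depth = 2
'[' at pos 18: depth = 3
Maximum depth reached: 3

3


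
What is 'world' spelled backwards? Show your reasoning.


Reverse 'world' character by character: 'dlrow'.

dlrow


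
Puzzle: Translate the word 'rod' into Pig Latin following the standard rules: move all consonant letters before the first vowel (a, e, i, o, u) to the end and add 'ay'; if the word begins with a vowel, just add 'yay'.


'rod': move consonant cluster 'r' to end and add 'ay': 'odray'.

odray


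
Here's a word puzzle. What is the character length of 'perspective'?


Spell out 'perspective' and number each letter: p(1), e(2), r(3), s(4), p(5), e(6), c(7), t(8), i(9), v(10), e(11). Total: 11 letters.

11


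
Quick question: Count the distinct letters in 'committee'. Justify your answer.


Unique letters in 'committee': {c, e, i, m, o, t} = 6 distinct letters.

6


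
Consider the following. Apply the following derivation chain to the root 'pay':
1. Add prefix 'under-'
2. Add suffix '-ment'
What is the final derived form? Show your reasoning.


Step 1: Add prefix 'under-' to 'pay' = 'underpay'
Step 2: Add suffix '-ment' to 'underpay' = 'underpayment'

underpayment


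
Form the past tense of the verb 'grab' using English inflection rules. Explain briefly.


Apply rule: Double final consonant and add -ed. 'grab' becomes 'grabbed'.

grabbed


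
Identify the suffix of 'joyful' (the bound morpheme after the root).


The word 'joyful' = 'joy' (root) + '-ful' (suffix). The suffix is '-ful'.

ful


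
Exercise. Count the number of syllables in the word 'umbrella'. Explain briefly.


Break 'umbrella' into syllables: um-brel-la -> um | brel | la = 3 syllables

3 syllables


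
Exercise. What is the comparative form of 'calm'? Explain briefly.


Apply comparative formation (add -er): 'calm' -> 'calmer'.

calmer


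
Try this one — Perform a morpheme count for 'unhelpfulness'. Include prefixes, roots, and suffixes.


Decomposition: un- (prefix) + help (root) + -ful (suffix) + -ness (suffix) = 4 morpheme(s)

4 morphemes


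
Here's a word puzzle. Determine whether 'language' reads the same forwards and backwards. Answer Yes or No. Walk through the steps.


Forward: 'language'
Reversed: 'egaugnal'
They differ.

No


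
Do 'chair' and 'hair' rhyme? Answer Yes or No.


Rime (stressed vowel + following sounds) of 'chair': -air = /ɛər/
Rime of 'hair': -air = /ɛər/
/ɛər/ and /ɛər/ are the same ending sound, so the words rhyme.

Yes


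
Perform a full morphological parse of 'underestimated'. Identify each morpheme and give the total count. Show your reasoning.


Step 1: Identify prefix: 'under' (meaning: beneath/insufficient)
Step 2: Identify root: 'estimate'
Step 3: Identify suffix(es): 'ed'
Decomposition: under- (prefix: beneath/insufficient) + estimate (root) + -ed (suffix: past)
Total morphemes: 3

3 morphemes (under- (prefix: beneath/insufficient) + estimate (root) + -ed (suffix: past))


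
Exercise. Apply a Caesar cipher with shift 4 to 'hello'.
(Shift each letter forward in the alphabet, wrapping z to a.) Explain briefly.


Shift each letter by 4: h -> l, e -> i, l -> p, l -> p, o -> s. Result: 'lipps'.

lipps


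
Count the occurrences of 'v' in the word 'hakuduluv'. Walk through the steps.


Letter 'v' in 'hakuduluv': found at position(s) 9 = 1 occurrence(s).

1


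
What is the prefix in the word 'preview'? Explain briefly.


The word 'preview' = 'pre' (prefix) + 'view' (root). The prefix is 'pre'.

pre


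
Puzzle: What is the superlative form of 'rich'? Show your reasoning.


Apply superlative formation (add -est): 'rich' -> 'richest'.

richest


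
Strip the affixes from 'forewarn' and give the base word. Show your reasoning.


Remove prefix 'fore' from 'forewarn' to get root 'warn'.

warn


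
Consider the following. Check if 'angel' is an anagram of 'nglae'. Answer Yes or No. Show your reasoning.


Sorted letters of 'angel': 'aegln'
Sorted letters of 'nglae': 'aegln'
They match.

Yes


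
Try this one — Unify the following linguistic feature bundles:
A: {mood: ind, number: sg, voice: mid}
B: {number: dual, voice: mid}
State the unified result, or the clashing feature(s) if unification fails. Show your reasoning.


Compare features:
mood: A=ind vs B=_ -> unified: ind
number: A=sg vs B=dual -> CLASH
voice: A=mid vs B=mid -> unified: mid
Clash detected on feature 'number' (sg vs dual); unification fails.

CLASH on 'number' (sg vs dual)


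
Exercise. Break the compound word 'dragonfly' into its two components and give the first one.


Split 'dragonfly' into 'dragon' + 'fly'. The first part is 'dragon'.

dragon


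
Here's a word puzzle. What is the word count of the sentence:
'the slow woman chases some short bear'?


Split into words: the | slow | woman | chases | some | short | bear = 7 words.

7


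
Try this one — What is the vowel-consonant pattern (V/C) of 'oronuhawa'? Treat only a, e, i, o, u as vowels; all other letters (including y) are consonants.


Letter mapping: o = V, r = C, o = V, n = C, u = V, h = C, a = V, w = C, a = V.

VCVCVCVCV


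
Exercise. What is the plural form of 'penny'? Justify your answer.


Apply rule: Change -y to -ies (consonant + y). 'penny' becomes 'pennies'.

pennies


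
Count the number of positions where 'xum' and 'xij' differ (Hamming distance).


Alignment:
Position 1: 'x' vs 'x' = match
Position 2: 'u' vs 'i' = DIFFER
Position 3: 'm' vs 'j' = DIFFER
Total differences: 2

2


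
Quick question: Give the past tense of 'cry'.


Apply rule: Change -y to -ied. 'cry' becomes 'cried'.

cried


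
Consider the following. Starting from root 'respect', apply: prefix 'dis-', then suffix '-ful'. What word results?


Step 1: Add prefix 'dis-' to 'respect' = 'disrespect'
Step 2: Add suffix '-ful' to 'disrespect' = 'disrespectful'

disrespectful


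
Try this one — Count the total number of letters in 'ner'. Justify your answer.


Spell out 'ner' and number each letter: n(1), e(2), r(3). Total: 3 letters.

3


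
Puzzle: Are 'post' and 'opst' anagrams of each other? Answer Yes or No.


Sorted letters of 'post': 'opst'
Sorted letters of 'opst': 'opst'
They match.

Yes


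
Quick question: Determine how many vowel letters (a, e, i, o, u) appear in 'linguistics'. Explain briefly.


Vowels in 'linguistics': i, u, i, i = 4 vowels.

4


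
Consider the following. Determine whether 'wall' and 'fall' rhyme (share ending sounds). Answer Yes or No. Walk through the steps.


Rime (stressed vowel + following sounds) of 'wall': -all = /ɔːl/
Rime of 'fall': -all = /ɔːl/
/ɔːl/ and /ɔːl/ are the same ending sound, so the words rhyme.

Yes


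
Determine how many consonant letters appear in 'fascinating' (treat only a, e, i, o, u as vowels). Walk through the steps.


Consonants in 'fascinating': f, s, c, n, t, n, g = 7 consonants.

7


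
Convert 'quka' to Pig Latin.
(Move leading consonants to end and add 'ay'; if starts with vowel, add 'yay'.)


'quka': move consonant cluster 'q' to end and add 'ay': 'ukaqay'.

ukaqay


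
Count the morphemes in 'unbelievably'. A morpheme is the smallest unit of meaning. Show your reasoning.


Decomposition: un- (prefix) + believe (root) + -able (suffix) + -ly (suffix) = 4 morpheme(s)

4 morphemes


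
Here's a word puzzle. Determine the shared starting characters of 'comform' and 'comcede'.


Compare from the start: 3 characters match: 'com'. Mismatch at position 4: 'f' vs 'c'.

com


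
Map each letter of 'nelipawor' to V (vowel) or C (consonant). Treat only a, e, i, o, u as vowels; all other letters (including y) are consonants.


Letter mapping: n = C, e = V, l = C, i = V, p = C, a = V, w = C, o = V, r = C.

CVCVCVCVC


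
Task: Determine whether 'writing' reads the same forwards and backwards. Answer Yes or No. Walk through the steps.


Forward: 'writing'
Reversed: 'gnitirw'
They differ.

No


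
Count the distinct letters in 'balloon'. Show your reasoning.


Unique letters in 'balloon': {a, b, l, n, o} = 5 distinct letters.

5


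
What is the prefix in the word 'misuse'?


The word 'misuse' = 'mis' (prefix) + 'use' (root). The prefix is 'mis'.

mis


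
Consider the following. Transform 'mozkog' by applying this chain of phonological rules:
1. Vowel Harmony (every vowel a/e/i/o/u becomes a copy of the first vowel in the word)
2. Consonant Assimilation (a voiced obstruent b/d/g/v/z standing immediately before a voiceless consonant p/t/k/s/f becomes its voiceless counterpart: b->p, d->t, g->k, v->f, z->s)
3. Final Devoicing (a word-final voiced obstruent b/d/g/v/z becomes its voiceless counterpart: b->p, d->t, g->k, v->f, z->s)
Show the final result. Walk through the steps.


Starting form: 'mozkog'
Rule 1: Vowel Harmony: all vowels already match. No change.
Rule 2: Consonant Assimilation: voiced obstruent before voiceless consonant becomes voiceless ('zk' -> 'sk'). 'mozkog' -> 'moskog'
Rule 3: Final Devoicing: word-final voiced obstruent 'g' becomes voiceless 'k'. 'moskog' -> 'moskok'
Final form: 'moskok'

moskok


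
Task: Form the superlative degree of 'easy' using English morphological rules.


Apply superlative formation (consonant + y: change y to i, add -est): 'easy' -> 'easiest'.

easiest


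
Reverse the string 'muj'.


Reverse 'muj' character by character: 'jum'.

jum


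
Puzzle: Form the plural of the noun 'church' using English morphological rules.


Apply rule: Add -es (sibilant/fricative ending). 'church' becomes 'churches'.

churches


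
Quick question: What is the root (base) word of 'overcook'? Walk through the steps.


Remove prefix 'over' from 'overcook' to get root 'cook'.

cook


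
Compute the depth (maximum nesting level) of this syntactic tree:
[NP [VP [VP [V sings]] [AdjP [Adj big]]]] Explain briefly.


Count bracket nesting levels:
'[' at pos 0: depth = 1
'[' at pos 4: depth = 2
'[' at pos 8: depth = 3
'[' at pos 12: depth = 4
'[' at pos 23: depth = 3
'[' at pos 29: depth = 4
Maximum depth reached: 4

4


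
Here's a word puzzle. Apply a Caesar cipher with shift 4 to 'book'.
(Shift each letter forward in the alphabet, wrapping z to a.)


Shift each letter by 4: b -> f, o -> s, o -> s, k -> o. Result: 'fsso'.

fsso


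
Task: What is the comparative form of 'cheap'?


Apply comparative formation (add -er): 'cheap' -> 'cheaper'.

cheaper


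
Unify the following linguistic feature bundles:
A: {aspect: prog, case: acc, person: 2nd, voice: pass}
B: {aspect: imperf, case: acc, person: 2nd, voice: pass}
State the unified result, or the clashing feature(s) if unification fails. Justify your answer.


Compare features:
aspect: A=prog vs B=imperf -> CLASH
case: A=acc vs B=acc -> unified: acc
person: A=2nd vs B=2nd -> unified: 2nd
voice: A=pass vs B=pass -> unified: pass
Clash detected on feature 'aspect' (prog vs imperf); unification fails.

CLASH on 'aspect' (prog vs imperf)


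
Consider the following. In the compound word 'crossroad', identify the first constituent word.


Split 'crossroad' into 'cross' + 'road'. The first part is 'cross'.

cross


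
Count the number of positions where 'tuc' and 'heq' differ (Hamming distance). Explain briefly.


Alignment:
Position 1: 't' vs 'h' = DIFFER
Position 2: 'u' vs 'e' = DIFFER
Position 3: 'c' vs 'q' = DIFFER
Total differences: 3

3
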